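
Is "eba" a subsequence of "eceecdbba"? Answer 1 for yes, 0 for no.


Check if "eba" is a subsequence of "eceecdbba"
Greedy scan:
  Position 0 ('e'): matches sub[0] = 'e'
  Position 1 ('c'): no match needed
  Position 2 ('e'): no match needed
  Position 3 ('e'): no match needed
  Position 4 ('c'): no match needed
  Position 5 ('d'): no match needed
  Position 6 ('b'): matches sub[1] = 'b'
  Position 7 ('b'): no match needed
  Position 8 ('a'): matches sub[2] = 'a'
All 3 characters matched => is a subsequence

1


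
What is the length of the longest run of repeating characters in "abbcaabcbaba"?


Input: "abbcaabcbaba"
Scanning for longest run:
  Position 1 ('b'): new char, reset run to 1
  Position 2 ('b'): continues run of 'b', length=2
  Position 3 ('c'): new char, reset run to 1
  Position 4 ('a'): new char, reset run to 1
  Position 5 ('a'): continues run of 'a', length=2
  Position 6 ('b'): new char, reset run to 1
  Position 7 ('c'): new char, reset run to 1
  Position 8 ('b'): new char, reset run to 1
  Position 9 ('a'): new char, reset run to 1
  Position 10 ('b'): new char, reset run to 1
  Position 11 ('a'): new char, reset run to 1
Longest run: 'b' with length 2

2


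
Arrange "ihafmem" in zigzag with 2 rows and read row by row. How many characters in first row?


Zigzag "ihafmem" into 2 rows:
Placing characters:
  'i' => row 0
  'h' => row 1
  'a' => row 0
  'f' => row 1
  'm' => row 0
  'e' => row 1
  'm' => row 0
Rows:
  Row 0: "iamm"
  Row 1: "hfe"
First row length: 4

4


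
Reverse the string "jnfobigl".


Input: jnfobigl
Reading characters right to left:
  Position 7: 'l'
  Position 6: 'g'
  Position 5: 'i'
  Position 4: 'b'
  Position 3: 'o'
  Position 2: 'f'
  Position 1: 'n'
  Position 0: 'j'
Reversed: lgibofnj

lgibofnj


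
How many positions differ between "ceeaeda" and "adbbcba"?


Comparing "ceeaeda" and "adbbcba" position by position:
  Position 0: 'c' vs 'a' => DIFFER
  Position 1: 'e' vs 'd' => DIFFER
  Position 2: 'e' vs 'b' => DIFFER
  Position 3: 'a' vs 'b' => DIFFER
  Position 4: 'e' vs 'c' => DIFFER
  Position 5: 'd' vs 'b' => DIFFER
  Position 6: 'a' vs 'a' => same
Positions that differ: 6

6


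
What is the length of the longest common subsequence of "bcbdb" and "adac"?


LCS of "bcbdb" and "adac"
DP table:
           a    d    a    c
      0    0    0    0    0
  b   0    0    0    0    0
  c   0    0    0    0    1
  b   0    0    0    0    1
  d   0    0    1    1    1
  b   0    0    1    1    1
LCS length = dp[5][4] = 1

1


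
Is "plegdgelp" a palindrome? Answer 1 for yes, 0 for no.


Input: plegdgelp
Reversed: plegdgelp
  Compare pos 0 ('p') with pos 8 ('p'): match
  Compare pos 1 ('l') with pos 7 ('l'): match
  Compare pos 2 ('e') with pos 6 ('e'): match
  Compare pos 3 ('g') with pos 5 ('g'): match
Result: palindrome

1


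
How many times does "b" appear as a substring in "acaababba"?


Searching for "b" in "acaababba"
Scanning each position:
  Position 0: "a" => no
  Position 1: "c" => no
  Position 2: "a" => no
  Position 3: "a" => no
  Position 4: "b" => MATCH
  Position 5: "a" => no
  Position 6: "b" => MATCH
  Position 7: "b" => MATCH
  Position 8: "a" => no
Total occurrences: 3

3


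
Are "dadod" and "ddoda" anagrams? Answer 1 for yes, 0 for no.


Strings: "dadod", "ddoda"
Sorted first:  adddo
Sorted second: adddo
Sorted forms match => anagrams

1


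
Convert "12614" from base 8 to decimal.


Input: "12614" in base 8
Positional expansion:
  Digit '1' (value 1) x 8^4 = 4096
  Digit '2' (value 2) x 8^3 = 1024
  Digit '6' (value 6) x 8^2 = 384
  Digit '1' (value 1) x 8^1 = 8
  Digit '4' (value 4) x 8^0 = 4
Sum = 5516

5516


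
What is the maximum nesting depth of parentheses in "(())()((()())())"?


Input: "(())()((()())())"
Tracking depth:
  Position 0 '(': depth becomes 1
  Position 1 '(': depth becomes 2
  Position 2 ')': depth becomes 1
  Position 3 ')': depth becomes 0
  Position 4 '(': depth becomes 1
  Position 5 ')': depth becomes 0
  Position 6 '(': depth becomes 1
  Position 7 '(': depth becomes 2
  Position 8 '(': depth becomes 3
  Position 9 ')': depth becomes 2
  Position 10 '(': depth becomes 3
  Position 11 ')': depth becomes 2
  Position 12 ')': depth becomes 1
  Position 13 '(': depth becomes 2
  Position 14 ')': depth becomes 1
  Position 15 ')': depth becomes 0
Maximum depth reached: 3

3


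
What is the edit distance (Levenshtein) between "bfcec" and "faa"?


Computing edit distance: "bfcec" -> "faa"
DP table:
           f    a    a
      0    1    2    3
  b   1    1    2    3
  f   2    1    2    3
  c   3    2    2    3
  e   4    3    3    3
  c   5    4    4    4
Edit distance = dp[5][3] = 4

4


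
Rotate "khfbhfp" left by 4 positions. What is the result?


Input: "khfbhfp", rotate left by 4
First 4 characters: "khfb"
Remaining characters: "hfp"
Concatenate remaining + first: "hfp" + "khfb" = "hfpkhfb"

hfpkhfb


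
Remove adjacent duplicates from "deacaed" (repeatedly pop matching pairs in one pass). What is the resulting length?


Input: deacaed
Stack-based adjacent duplicate removal:
  Read 'd': push. Stack: d
  Read 'e': push. Stack: de
  Read 'a': push. Stack: dea
  Read 'c': push. Stack: deac
  Read 'a': push. Stack: deaca
  Read 'e': push. Stack: deacae
  Read 'd': push. Stack: deacaed
Final stack: "deacaed" (length 7)

7


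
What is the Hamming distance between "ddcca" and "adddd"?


Comparing "ddcca" and "adddd" position by position:
  Position 0: 'd' vs 'a' => differ
  Position 1: 'd' vs 'd' => same
  Position 2: 'c' vs 'd' => differ
  Position 3: 'c' vs 'd' => differ
  Position 4: 'a' vs 'd' => differ
Total differences (Hamming distance): 4

4


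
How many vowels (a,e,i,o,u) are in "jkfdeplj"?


Input: jkfdeplj
Checking each character:
  'j' at position 0: consonant
  'k' at position 1: consonant
  'f' at position 2: consonant
  'd' at position 3: consonant
  'e' at position 4: vowel (running total: 1)
  'p' at position 5: consonant
  'l' at position 6: consonant
  'j' at position 7: consonant
Total vowels: 1

1


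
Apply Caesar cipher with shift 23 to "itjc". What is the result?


Caesar cipher: shift "itjc" by 23
  'i' (pos 8) + 23 = pos 5 = 'f'
  't' (pos 19) + 23 = pos 16 = 'q'
  'j' (pos 9) + 23 = pos 6 = 'g'
  'c' (pos 2) + 23 = pos 25 = 'z'
Result: fqgz

fqgz


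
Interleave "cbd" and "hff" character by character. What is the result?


Interleaving "cbd" and "hff":
  Position 0: 'c' from first, 'h' from second => "ch"
  Position 1: 'b' from first, 'f' from second => "bf"
  Position 2: 'd' from first, 'f' from second => "df"
Result: chbfdf

chbfdf


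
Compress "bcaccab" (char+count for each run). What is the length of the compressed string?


Input: bcaccab
Runs:
  'b' x 1 => "b1"
  'c' x 1 => "c1"
  'a' x 1 => "a1"
  'c' x 2 => "c2"
  'a' x 1 => "a1"
  'b' x 1 => "b1"
Compressed: "b1c1a1c2a1b1"
Compressed length: 12

12


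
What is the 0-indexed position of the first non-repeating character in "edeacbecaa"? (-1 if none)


Input: edeacbecaa
Character frequencies:
  'a': 3
  'b': 1
  'c': 2
  'd': 1
  'e': 3
Scanning left to right for freq == 1:
  Position 0 ('e'): freq=3, skip
  Position 1 ('d'): unique! => answer = 1

1


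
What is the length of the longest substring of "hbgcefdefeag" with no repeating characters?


Input: "hbgcefdefeag"
Sliding window (track last position of each char):
  Position 0 ('h'): window [0,0] length 1 -- new best
  Position 1 ('b'): window [0,1] length 2 -- new best
  Position 2 ('g'): window [0,2] length 3 -- new best
  Position 3 ('c'): window [0,3] length 4 -- new best
  Position 4 ('e'): window [0,4] length 5 -- new best
  Position 5 ('f'): window [0,5] length 6 -- new best
  Position 6 ('d'): window [0,6] length 7 -- new best
  Position 7 ('e'): repeat (last at 4), move window start to 5
  Position 7 ('e'): window [5,7] length 3
  Position 8 ('f'): repeat (last at 5), move window start to 6
  Position 8 ('f'): window [6,8] length 3
  Position 9 ('e'): repeat (last at 7), move window start to 8
  Position 9 ('e'): window [8,9] length 2
  Position 10 ('a'): window [8,10] length 3
  Position 11 ('g'): window [8,11] length 4
Longest substring with no repeats: "hbgcefd" with length 7

7


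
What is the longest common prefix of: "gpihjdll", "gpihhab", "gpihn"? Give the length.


Words: gpihjdll, gpihhab, gpihn
  Position 0: all 'g' => match
  Position 1: all 'p' => match
  Position 2: all 'i' => match
  Position 3: all 'h' => match
  Position 4: ('j', 'h', 'n') => mismatch, stop
LCP = "gpih" (length 4)

4


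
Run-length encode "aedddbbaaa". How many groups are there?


Input: aedddbbaaa
Scanning for consecutive runs:
  Group 1: 'a' x 1 (positions 0-0)
  Group 2: 'e' x 1 (positions 1-1)
  Group 3: 'd' x 3 (positions 2-4)
  Group 4: 'b' x 2 (positions 5-6)
  Group 5: 'a' x 3 (positions 7-9)
Total groups: 5

5


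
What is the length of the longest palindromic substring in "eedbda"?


Input: "eedbda"
Checking substrings for palindromes:
  [2:5] "dbd" (len 3) => palindrome
  [0:2] "ee" (len 2) => palindrome
Longest palindromic substring: "dbd" with length 3

3


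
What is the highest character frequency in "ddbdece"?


Input: ddbdece
Character counts:
  'b': 1
  'c': 1
  'd': 3
  'e': 2
Maximum frequency: 3

3


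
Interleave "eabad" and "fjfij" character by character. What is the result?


Interleaving "eabad" and "fjfij":
  Position 0: 'e' from first, 'f' from second => "ef"
  Position 1: 'a' from first, 'j' from second => "aj"
  Position 2: 'b' from first, 'f' from second => "bf"
  Position 3: 'a' from first, 'i' from second => "ai"
  Position 4: 'd' from first, 'j' from second => "dj"
Result: efajbfaidj

efajbfaidj


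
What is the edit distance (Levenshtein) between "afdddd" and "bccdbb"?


Computing edit distance: "afdddd" -> "bccdbb"
DP table:
           b    c    c    d    b    b
      0    1    2    3    4    5    6
  a   1    1    2    3    4    5    6
  f   2    2    2    3    4    5    6
  d   3    3    3    3    3    4    5
  d   4    4    4    4    3    4    5
  d   5    5    5    5    4    4    5
  d   6    6    6    6    5    5    5
Edit distance = dp[6][6] = 5

5


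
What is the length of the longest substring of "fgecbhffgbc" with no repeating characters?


Input: "fgecbhffgbc"
Sliding window (track last position of each char):
  Position 0 ('f'): window [0,0] length 1 -- new best
  Position 1 ('g'): window [0,1] length 2 -- new best
  Position 2 ('e'): window [0,2] length 3 -- new best
  Position 3 ('c'): window [0,3] length 4 -- new best
  Position 4 ('b'): window [0,4] length 5 -- new best
  Position 5 ('h'): window [0,5] length 6 -- new best
  Position 6 ('f'): repeat (last at 0), move window start to 1
  Position 6 ('f'): window [1,6] length 6
  Position 7 ('f'): repeat (last at 6), move window start to 7
  Position 7 ('f'): window [7,7] length 1
  Position 8 ('g'): window [7,8] length 2
  Position 9 ('b'): window [7,9] length 3
  Position 10 ('c'): window [7,10] length 4
Longest substring with no repeats: "fgecbh" with length 6

6


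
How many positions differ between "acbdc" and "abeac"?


Comparing "acbdc" and "abeac" position by position:
  Position 0: 'a' vs 'a' => same
  Position 1: 'c' vs 'b' => DIFFER
  Position 2: 'b' vs 'e' => DIFFER
  Position 3: 'd' vs 'a' => DIFFER
  Position 4: 'c' vs 'c' => same
Positions that differ: 3

3


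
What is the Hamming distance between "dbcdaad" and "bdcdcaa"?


Comparing "dbcdaad" and "bdcdcaa" position by position:
  Position 0: 'd' vs 'b' => differ
  Position 1: 'b' vs 'd' => differ
  Position 2: 'c' vs 'c' => same
  Position 3: 'd' vs 'd' => same
  Position 4: 'a' vs 'c' => differ
  Position 5: 'a' vs 'a' => same
  Position 6: 'd' vs 'a' => differ
Total differences (Hamming distance): 4

4


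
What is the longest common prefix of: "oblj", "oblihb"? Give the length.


Words: oblj, oblihb
  Position 0: all 'o' => match
  Position 1: all 'b' => match
  Position 2: all 'l' => match
  Position 3: ('j', 'i') => mismatch, stop
LCP = "obl" (length 3)

3


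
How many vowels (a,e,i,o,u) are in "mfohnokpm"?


Input: mfohnokpm
Checking each character:
  'm' at position 0: consonant
  'f' at position 1: consonant
  'o' at position 2: vowel (running total: 1)
  'h' at position 3: consonant
  'n' at position 4: consonant
  'o' at position 5: vowel (running total: 2)
  'k' at position 6: consonant
  'p' at position 7: consonant
  'm' at position 8: consonant
Total vowels: 2

2


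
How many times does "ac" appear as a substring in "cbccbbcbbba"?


Searching for "ac" in "cbccbbcbbba"
Scanning each position:
  Position 0: "cb" => no
  Position 1: "bc" => no
  Position 2: "cc" => no
  Position 3: "cb" => no
  Position 4: "bb" => no
  Position 5: "bc" => no
  Position 6: "cb" => no
  Position 7: "bb" => no
  Position 8: "bb" => no
  Position 9: "ba" => no
Total occurrences: 0

0


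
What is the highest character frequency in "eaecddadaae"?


Input: eaecddadaae
Character counts:
  'a': 4
  'c': 1
  'd': 3
  'e': 3
Maximum frequency: 4

4


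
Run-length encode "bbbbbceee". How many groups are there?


Input: bbbbbceee
Scanning for consecutive runs:
  Group 1: 'b' x 5 (positions 0-4)
  Group 2: 'c' x 1 (positions 5-5)
  Group 3: 'e' x 3 (positions 6-8)
Total groups: 3

3


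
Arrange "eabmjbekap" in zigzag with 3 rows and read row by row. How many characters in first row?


Zigzag "eabmjbekap" into 3 rows:
Placing characters:
  'e' => row 0
  'a' => row 1
  'b' => row 2
  'm' => row 1
  'j' => row 0
  'b' => row 1
  'e' => row 2
  'k' => row 1
  'a' => row 0
  'p' => row 1
Rows:
  Row 0: "eja"
  Row 1: "ambkp"
  Row 2: "be"
First row length: 3

3


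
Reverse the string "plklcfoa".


Input: plklcfoa
Reading characters right to left:
  Position 7: 'a'
  Position 6: 'o'
  Position 5: 'f'
  Position 4: 'c'
  Position 3: 'l'
  Position 2: 'k'
  Position 1: 'l'
  Position 0: 'p'
Reversed: aofclklp

aofclklp


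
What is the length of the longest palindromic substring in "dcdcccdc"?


Input: "dcdcccdc"
Checking substrings for palindromes:
  [1:8] "cdcccdc" (len 7) => palindrome
  [2:7] "dcccd" (len 5) => palindrome
  [0:3] "dcd" (len 3) => palindrome
  [1:4] "cdc" (len 3) => palindrome
  [3:6] "ccc" (len 3) => palindrome
  [5:8] "cdc" (len 3) => palindrome
Longest palindromic substring: "cdcccdc" with length 7

7


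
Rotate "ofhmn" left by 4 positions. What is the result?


Input: "ofhmn", rotate left by 4
First 4 characters: "ofhm"
Remaining characters: "n"
Concatenate remaining + first: "n" + "ofhm" = "nofhm"

nofhm


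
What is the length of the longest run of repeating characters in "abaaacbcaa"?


Input: "abaaacbcaa"
Scanning for longest run:
  Position 1 ('b'): new char, reset run to 1
  Position 2 ('a'): new char, reset run to 1
  Position 3 ('a'): continues run of 'a', length=2
  Position 4 ('a'): continues run of 'a', length=3
  Position 5 ('c'): new char, reset run to 1
  Position 6 ('b'): new char, reset run to 1
  Position 7 ('c'): new char, reset run to 1
  Position 8 ('a'): new char, reset run to 1
  Position 9 ('a'): continues run of 'a', length=2
Longest run: 'a' with length 3

3


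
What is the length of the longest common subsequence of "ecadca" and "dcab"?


LCS of "ecadca" and "dcab"
DP table:
           d    c    a    b
      0    0    0    0    0
  e   0    0    0    0    0
  c   0    0    1    1    1
  a   0    0    1    2    2
  d   0    1    1    2    2
  c   0    1    2    2    2
  a   0    1    2    3    3
LCS length = dp[6][4] = 3

3


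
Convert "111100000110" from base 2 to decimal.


Input: "111100000110" in base 2
Positional expansion:
  Digit '1' (value 1) x 2^11 = 2048
  Digit '1' (value 1) x 2^10 = 1024
  Digit '1' (value 1) x 2^9 = 512
  Digit '1' (value 1) x 2^8 = 256
  Digit '0' (value 0) x 2^7 = 0
  Digit '0' (value 0) x 2^6 = 0
  Digit '0' (value 0) x 2^5 = 0
  Digit '0' (value 0) x 2^4 = 0
  Digit '0' (value 0) x 2^3 = 0
  Digit '1' (value 1) x 2^2 = 4
  Digit '1' (value 1) x 2^1 = 2
  Digit '0' (value 0) x 2^0 = 0
Sum = 3846

3846


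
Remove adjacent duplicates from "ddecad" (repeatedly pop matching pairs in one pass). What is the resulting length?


Input: ddecad
Stack-based adjacent duplicate removal:
  Read 'd': push. Stack: d
  Read 'd': matches stack top 'd' => pop. Stack: (empty)
  Read 'e': push. Stack: e
  Read 'c': push. Stack: ec
  Read 'a': push. Stack: eca
  Read 'd': push. Stack: ecad
Final stack: "ecad" (length 4)

4


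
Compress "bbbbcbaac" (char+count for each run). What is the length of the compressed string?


Input: bbbbcbaac
Runs:
  'b' x 4 => "b4"
  'c' x 1 => "c1"
  'b' x 1 => "b1"
  'a' x 2 => "a2"
  'c' x 1 => "c1"
Compressed: "b4c1b1a2c1"
Compressed length: 10

10


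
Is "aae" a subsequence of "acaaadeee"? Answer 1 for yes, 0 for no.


Check if "aae" is a subsequence of "acaaadeee"
Greedy scan:
  Position 0 ('a'): matches sub[0] = 'a'
  Position 1 ('c'): no match needed
  Position 2 ('a'): matches sub[1] = 'a'
  Position 3 ('a'): no match needed
  Position 4 ('a'): no match needed
  Position 5 ('d'): no match needed
  Position 6 ('e'): matches sub[2] = 'e'
  Position 7 ('e'): no match needed
  Position 8 ('e'): no match needed
All 3 characters matched => is a subsequence

1


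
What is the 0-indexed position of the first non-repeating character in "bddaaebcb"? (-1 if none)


Input: bddaaebcb
Character frequencies:
  'a': 2
  'b': 3
  'c': 1
  'd': 2
  'e': 1
Scanning left to right for freq == 1:
  Position 0 ('b'): freq=3, skip
  Position 1 ('d'): freq=2, skip
  Position 2 ('d'): freq=2, skip
  Position 3 ('a'): freq=2, skip
  Position 4 ('a'): freq=2, skip
  Position 5 ('e'): unique! => answer = 5

5


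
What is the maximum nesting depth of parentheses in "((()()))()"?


Input: "((()()))()"
Tracking depth:
  Position 0 '(': depth becomes 1
  Position 1 '(': depth becomes 2
  Position 2 '(': depth becomes 3
  Position 3 ')': depth becomes 2
  Position 4 '(': depth becomes 3
  Position 5 ')': depth becomes 2
  Position 6 ')': depth becomes 1
  Position 7 ')': depth becomes 0
  Position 8 '(': depth becomes 1
  Position 9 ')': depth becomes 0
Maximum depth reached: 3

3


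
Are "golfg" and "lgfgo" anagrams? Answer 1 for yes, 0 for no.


Strings: "golfg", "lgfgo"
Sorted first:  fgglo
Sorted second: fgglo
Sorted forms match => anagrams

1


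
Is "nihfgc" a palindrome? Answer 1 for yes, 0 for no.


Input: nihfgc
Reversed: cgfhin
  Compare pos 0 ('n') with pos 5 ('c'): MISMATCH
  Compare pos 1 ('i') with pos 4 ('g'): MISMATCH
  Compare pos 2 ('h') with pos 3 ('f'): MISMATCH
Result: not a palindrome

0


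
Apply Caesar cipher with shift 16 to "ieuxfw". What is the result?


Caesar cipher: shift "ieuxfw" by 16
  'i' (pos 8) + 16 = pos 24 = 'y'
  'e' (pos 4) + 16 = pos 20 = 'u'
  'u' (pos 20) + 16 = pos 10 = 'k'
  'x' (pos 23) + 16 = pos 13 = 'n'
  'f' (pos 5) + 16 = pos 21 = 'v'
  'w' (pos 22) + 16 = pos 12 = 'm'
Result: yuknvm

yuknvm


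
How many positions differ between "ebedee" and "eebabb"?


Comparing "ebedee" and "eebabb" position by position:
  Position 0: 'e' vs 'e' => same
  Position 1: 'b' vs 'e' => DIFFER
  Position 2: 'e' vs 'b' => DIFFER
  Position 3: 'd' vs 'a' => DIFFER
  Position 4: 'e' vs 'b' => DIFFER
  Position 5: 'e' vs 'b' => DIFFER
Positions that differ: 5

5


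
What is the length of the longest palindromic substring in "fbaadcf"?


Input: "fbaadcf"
Checking substrings for palindromes:
  [2:4] "aa" (len 2) => palindrome
Longest palindromic substring: "aa" with length 2

2


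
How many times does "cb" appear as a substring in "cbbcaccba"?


Searching for "cb" in "cbbcaccba"
Scanning each position:
  Position 0: "cb" => MATCH
  Position 1: "bb" => no
  Position 2: "bc" => no
  Position 3: "ca" => no
  Position 4: "ac" => no
  Position 5: "cc" => no
  Position 6: "cb" => MATCH
  Position 7: "ba" => no
Total occurrences: 2

2


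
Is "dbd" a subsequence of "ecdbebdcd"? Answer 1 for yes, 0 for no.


Check if "dbd" is a subsequence of "ecdbebdcd"
Greedy scan:
  Position 0 ('e'): no match needed
  Position 1 ('c'): no match needed
  Position 2 ('d'): matches sub[0] = 'd'
  Position 3 ('b'): matches sub[1] = 'b'
  Position 4 ('e'): no match needed
  Position 5 ('b'): no match needed
  Position 6 ('d'): matches sub[2] = 'd'
  Position 7 ('c'): no match needed
  Position 8 ('d'): no match needed
All 3 characters matched => is a subsequence

1


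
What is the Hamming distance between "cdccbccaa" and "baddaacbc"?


Comparing "cdccbccaa" and "baddaacbc" position by position:
  Position 0: 'c' vs 'b' => differ
  Position 1: 'd' vs 'a' => differ
  Position 2: 'c' vs 'd' => differ
  Position 3: 'c' vs 'd' => differ
  Position 4: 'b' vs 'a' => differ
  Position 5: 'c' vs 'a' => differ
  Position 6: 'c' vs 'c' => same
  Position 7: 'a' vs 'b' => differ
  Position 8: 'a' vs 'c' => differ
Total differences (Hamming distance): 8

8


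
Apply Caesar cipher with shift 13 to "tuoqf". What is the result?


Caesar cipher: shift "tuoqf" by 13
  't' (pos 19) + 13 = pos 6 = 'g'
  'u' (pos 20) + 13 = pos 7 = 'h'
  'o' (pos 14) + 13 = pos 1 = 'b'
  'q' (pos 16) + 13 = pos 3 = 'd'
  'f' (pos 5) + 13 = pos 18 = 's'
Result: ghbds

ghbds


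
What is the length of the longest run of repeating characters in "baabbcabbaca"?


Input: "baabbcabbaca"
Scanning for longest run:
  Position 1 ('a'): new char, reset run to 1
  Position 2 ('a'): continues run of 'a', length=2
  Position 3 ('b'): new char, reset run to 1
  Position 4 ('b'): continues run of 'b', length=2
  Position 5 ('c'): new char, reset run to 1
  Position 6 ('a'): new char, reset run to 1
  Position 7 ('b'): new char, reset run to 1
  Position 8 ('b'): continues run of 'b', length=2
  Position 9 ('a'): new char, reset run to 1
  Position 10 ('c'): new char, reset run to 1
  Position 11 ('a'): new char, reset run to 1
Longest run: 'a' with length 2

2


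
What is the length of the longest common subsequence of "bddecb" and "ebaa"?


LCS of "bddecb" and "ebaa"
DP table:
           e    b    a    a
      0    0    0    0    0
  b   0    0    1    1    1
  d   0    0    1    1    1
  d   0    0    1    1    1
  e   0    1    1    1    1
  c   0    1    1    1    1
  b   0    1    2    2    2
LCS length = dp[6][4] = 2

2


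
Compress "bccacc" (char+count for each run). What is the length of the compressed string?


Input: bccacc
Runs:
  'b' x 1 => "b1"
  'c' x 2 => "c2"
  'a' x 1 => "a1"
  'c' x 2 => "c2"
Compressed: "b1c2a1c2"
Compressed length: 8

8


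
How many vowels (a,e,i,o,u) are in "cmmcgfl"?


Input: cmmcgfl
Checking each character:
  'c' at position 0: consonant
  'm' at position 1: consonant
  'm' at position 2: consonant
  'c' at position 3: consonant
  'g' at position 4: consonant
  'f' at position 5: consonant
  'l' at position 6: consonant
Total vowels: 0

0


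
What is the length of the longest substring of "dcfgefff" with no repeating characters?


Input: "dcfgefff"
Sliding window (track last position of each char):
  Position 0 ('d'): window [0,0] length 1 -- new best
  Position 1 ('c'): window [0,1] length 2 -- new best
  Position 2 ('f'): window [0,2] length 3 -- new best
  Position 3 ('g'): window [0,3] length 4 -- new best
  Position 4 ('e'): window [0,4] length 5 -- new best
  Position 5 ('f'): repeat (last at 2), move window start to 3
  Position 5 ('f'): window [3,5] length 3
  Position 6 ('f'): repeat (last at 5), move window start to 6
  Position 6 ('f'): window [6,6] length 1
  Position 7 ('f'): repeat (last at 6), move window start to 7
  Position 7 ('f'): window [7,7] length 1
Longest substring with no repeats: "dcfge" with length 5

5


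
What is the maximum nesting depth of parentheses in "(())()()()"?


Input: "(())()()()"
Tracking depth:
  Position 0 '(': depth becomes 1
  Position 1 '(': depth becomes 2
  Position 2 ')': depth becomes 1
  Position 3 ')': depth becomes 0
  Position 4 '(': depth becomes 1
  Position 5 ')': depth becomes 0
  Position 6 '(': depth becomes 1
  Position 7 ')': depth becomes 0
  Position 8 '(': depth becomes 1
  Position 9 ')': depth becomes 0
Maximum depth reached: 2

2


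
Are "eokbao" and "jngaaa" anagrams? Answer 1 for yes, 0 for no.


Strings: "eokbao", "jngaaa"
Sorted first:  abekoo
Sorted second: aaagjn
Differ at position 1: 'b' vs 'a' => not anagrams

0


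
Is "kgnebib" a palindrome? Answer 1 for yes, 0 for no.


Input: kgnebib
Reversed: bibengk
  Compare pos 0 ('k') with pos 6 ('b'): MISMATCH
  Compare pos 1 ('g') with pos 5 ('i'): MISMATCH
  Compare pos 2 ('n') with pos 4 ('b'): MISMATCH
Result: not a palindrome

0


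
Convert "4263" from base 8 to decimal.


Input: "4263" in base 8
Positional expansion:
  Digit '4' (value 4) x 8^3 = 2048
  Digit '2' (value 2) x 8^2 = 128
  Digit '6' (value 6) x 8^1 = 48
  Digit '3' (value 3) x 8^0 = 3
Sum = 2227

2227


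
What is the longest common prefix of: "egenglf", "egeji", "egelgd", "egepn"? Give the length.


Words: egenglf, egeji, egelgd, egepn
  Position 0: all 'e' => match
  Position 1: all 'g' => match
  Position 2: all 'e' => match
  Position 3: ('n', 'j', 'l', 'p') => mismatch, stop
LCP = "ege" (length 3)

3


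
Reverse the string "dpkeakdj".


Input: dpkeakdj
Reading characters right to left:
  Position 7: 'j'
  Position 6: 'd'
  Position 5: 'k'
  Position 4: 'a'
  Position 3: 'e'
  Position 2: 'k'
  Position 1: 'p'
  Position 0: 'd'
Reversed: jdkaekpd

jdkaekpd


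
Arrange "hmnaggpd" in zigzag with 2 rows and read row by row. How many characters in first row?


Zigzag "hmnaggpd" into 2 rows:
Placing characters:
  'h' => row 0
  'm' => row 1
  'n' => row 0
  'a' => row 1
  'g' => row 0
  'g' => row 1
  'p' => row 0
  'd' => row 1
Rows:
  Row 0: "hngp"
  Row 1: "magd"
First row length: 4

4


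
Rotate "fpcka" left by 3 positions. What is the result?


Input: "fpcka", rotate left by 3
First 3 characters: "fpc"
Remaining characters: "ka"
Concatenate remaining + first: "ka" + "fpc" = "kafpc"

kafpc


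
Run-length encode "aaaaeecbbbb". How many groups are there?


Input: aaaaeecbbbb
Scanning for consecutive runs:
  Group 1: 'a' x 4 (positions 0-3)
  Group 2: 'e' x 2 (positions 4-5)
  Group 3: 'c' x 1 (positions 6-6)
  Group 4: 'b' x 4 (positions 7-10)
Total groups: 4

4


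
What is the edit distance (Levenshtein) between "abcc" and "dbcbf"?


Computing edit distance: "abcc" -> "dbcbf"
DP table:
           d    b    c    b    f
      0    1    2    3    4    5
  a   1    1    2    3    4    5
  b   2    2    1    2    3    4
  c   3    3    2    1    2    3
  c   4    4    3    2    2    3
Edit distance = dp[4][5] = 3

3


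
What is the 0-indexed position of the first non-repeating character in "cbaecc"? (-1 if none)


Input: cbaecc
Character frequencies:
  'a': 1
  'b': 1
  'c': 3
  'e': 1
Scanning left to right for freq == 1:
  Position 0 ('c'): freq=3, skip
  Position 1 ('b'): unique! => answer = 1

1


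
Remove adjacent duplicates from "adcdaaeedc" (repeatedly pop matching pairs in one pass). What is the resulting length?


Input: adcdaaeedc
Stack-based adjacent duplicate removal:
  Read 'a': push. Stack: a
  Read 'd': push. Stack: ad
  Read 'c': push. Stack: adc
  Read 'd': push. Stack: adcd
  Read 'a': push. Stack: adcda
  Read 'a': matches stack top 'a' => pop. Stack: adcd
  Read 'e': push. Stack: adcde
  Read 'e': matches stack top 'e' => pop. Stack: adcd
  Read 'd': matches stack top 'd' => pop. Stack: adc
  Read 'c': matches stack top 'c' => pop. Stack: ad
Final stack: "ad" (length 2)

2


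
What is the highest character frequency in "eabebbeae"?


Input: eabebbeae
Character counts:
  'a': 2
  'b': 3
  'e': 4
Maximum frequency: 4

4


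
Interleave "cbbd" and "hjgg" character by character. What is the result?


Interleaving "cbbd" and "hjgg":
  Position 0: 'c' from first, 'h' from second => "ch"
  Position 1: 'b' from first, 'j' from second => "bj"
  Position 2: 'b' from first, 'g' from second => "bg"
  Position 3: 'd' from first, 'g' from second => "dg"
Result: chbjbgdg

chbjbgdg


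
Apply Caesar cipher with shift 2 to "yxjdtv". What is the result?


Caesar cipher: shift "yxjdtv" by 2
  'y' (pos 24) + 2 = pos 0 = 'a'
  'x' (pos 23) + 2 = pos 25 = 'z'
  'j' (pos 9) + 2 = pos 11 = 'l'
  'd' (pos 3) + 2 = pos 5 = 'f'
  't' (pos 19) + 2 = pos 21 = 'v'
  'v' (pos 21) + 2 = pos 23 = 'x'
Result: azlfvx

azlfvx


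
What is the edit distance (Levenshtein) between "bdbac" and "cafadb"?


Computing edit distance: "bdbac" -> "cafadb"
DP table:
           c    a    f    a    d    b
      0    1    2    3    4    5    6
  b   1    1    2    3    4    5    5
  d   2    2    2    3    4    4    5
  b   3    3    3    3    4    5    4
  a   4    4    3    4    3    4    5
  c   5    4    4    4    4    4    5
Edit distance = dp[5][6] = 5

5


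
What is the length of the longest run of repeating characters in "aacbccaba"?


Input: "aacbccaba"
Scanning for longest run:
  Position 1 ('a'): continues run of 'a', length=2
  Position 2 ('c'): new char, reset run to 1
  Position 3 ('b'): new char, reset run to 1
  Position 4 ('c'): new char, reset run to 1
  Position 5 ('c'): continues run of 'c', length=2
  Position 6 ('a'): new char, reset run to 1
  Position 7 ('b'): new char, reset run to 1
  Position 8 ('a'): new char, reset run to 1
Longest run: 'a' with length 2

2


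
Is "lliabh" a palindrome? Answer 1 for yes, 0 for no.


Input: lliabh
Reversed: hbaill
  Compare pos 0 ('l') with pos 5 ('h'): MISMATCH
  Compare pos 1 ('l') with pos 4 ('b'): MISMATCH
  Compare pos 2 ('i') with pos 3 ('a'): MISMATCH
Result: not a palindrome

0


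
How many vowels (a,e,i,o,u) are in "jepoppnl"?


Input: jepoppnl
Checking each character:
  'j' at position 0: consonant
  'e' at position 1: vowel (running total: 1)
  'p' at position 2: consonant
  'o' at position 3: vowel (running total: 2)
  'p' at position 4: consonant
  'p' at position 5: consonant
  'n' at position 6: consonant
  'l' at position 7: consonant
Total vowels: 2

2


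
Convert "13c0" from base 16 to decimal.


Input: "13c0" in base 16
Positional expansion:
  Digit '1' (value 1) x 16^3 = 4096
  Digit '3' (value 3) x 16^2 = 768
  Digit 'c' (value 12) x 16^1 = 192
  Digit '0' (value 0) x 16^0 = 0
Sum = 5056

5056


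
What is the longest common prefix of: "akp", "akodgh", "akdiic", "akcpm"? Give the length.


Words: akp, akodgh, akdiic, akcpm
  Position 0: all 'a' => match
  Position 1: all 'k' => match
  Position 2: ('p', 'o', 'd', 'c') => mismatch, stop
LCP = "ak" (length 2)

2


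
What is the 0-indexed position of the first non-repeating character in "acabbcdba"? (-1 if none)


Input: acabbcdba
Character frequencies:
  'a': 3
  'b': 3
  'c': 2
  'd': 1
Scanning left to right for freq == 1:
  Position 0 ('a'): freq=3, skip
  Position 1 ('c'): freq=2, skip
  Position 2 ('a'): freq=3, skip
  Position 3 ('b'): freq=3, skip
  Position 4 ('b'): freq=3, skip
  Position 5 ('c'): freq=2, skip
  Position 6 ('d'): unique! => answer = 6

6


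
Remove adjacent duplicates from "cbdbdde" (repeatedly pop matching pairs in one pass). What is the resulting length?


Input: cbdbdde
Stack-based adjacent duplicate removal:
  Read 'c': push. Stack: c
  Read 'b': push. Stack: cb
  Read 'd': push. Stack: cbd
  Read 'b': push. Stack: cbdb
  Read 'd': push. Stack: cbdbd
  Read 'd': matches stack top 'd' => pop. Stack: cbdb
  Read 'e': push. Stack: cbdbe
Final stack: "cbdbe" (length 5)

5


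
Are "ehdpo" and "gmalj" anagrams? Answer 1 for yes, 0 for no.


Strings: "ehdpo", "gmalj"
Sorted first:  dehop
Sorted second: agjlm
Differ at position 0: 'd' vs 'a' => not anagrams

0


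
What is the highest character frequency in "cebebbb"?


Input: cebebbb
Character counts:
  'b': 4
  'c': 1
  'e': 2
Maximum frequency: 4

4


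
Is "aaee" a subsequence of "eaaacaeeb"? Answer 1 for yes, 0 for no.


Check if "aaee" is a subsequence of "eaaacaeeb"
Greedy scan:
  Position 0 ('e'): no match needed
  Position 1 ('a'): matches sub[0] = 'a'
  Position 2 ('a'): matches sub[1] = 'a'
  Position 3 ('a'): no match needed
  Position 4 ('c'): no match needed
  Position 5 ('a'): no match needed
  Position 6 ('e'): matches sub[2] = 'e'
  Position 7 ('e'): matches sub[3] = 'e'
  Position 8 ('b'): no match needed
All 4 characters matched => is a subsequence

1


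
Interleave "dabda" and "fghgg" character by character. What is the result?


Interleaving "dabda" and "fghgg":
  Position 0: 'd' from first, 'f' from second => "df"
  Position 1: 'a' from first, 'g' from second => "ag"
  Position 2: 'b' from first, 'h' from second => "bh"
  Position 3: 'd' from first, 'g' from second => "dg"
  Position 4: 'a' from first, 'g' from second => "ag"
Result: dfagbhdgag

dfagbhdgag


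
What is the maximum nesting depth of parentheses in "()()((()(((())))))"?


Input: "()()((()(((())))))"
Tracking depth:
  Position 0 '(': depth becomes 1
  Position 1 ')': depth becomes 0
  Position 2 '(': depth becomes 1
  Position 3 ')': depth becomes 0
  Position 4 '(': depth becomes 1
  Position 5 '(': depth becomes 2
  Position 6 '(': depth becomes 3
  Position 7 ')': depth becomes 2
  Position 8 '(': depth becomes 3
  Position 9 '(': depth becomes 4
  Position 10 '(': depth becomes 5
  Position 11 '(': depth becomes 6
  Position 12 ')': depth becomes 5
  Position 13 ')': depth becomes 4
  Position 14 ')': depth becomes 3
  Position 15 ')': depth becomes 2
  Position 16 ')': depth becomes 1
  Position 17 ')': depth becomes 0
Maximum depth reached: 6

6


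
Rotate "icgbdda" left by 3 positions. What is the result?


Input: "icgbdda", rotate left by 3
First 3 characters: "icg"
Remaining characters: "bdda"
Concatenate remaining + first: "bdda" + "icg" = "bddaicg"

bddaicg


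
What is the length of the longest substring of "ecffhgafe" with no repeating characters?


Input: "ecffhgafe"
Sliding window (track last position of each char):
  Position 0 ('e'): window [0,0] length 1 -- new best
  Position 1 ('c'): window [0,1] length 2 -- new best
  Position 2 ('f'): window [0,2] length 3 -- new best
  Position 3 ('f'): repeat (last at 2), move window start to 3
  Position 3 ('f'): window [3,3] length 1
  Position 4 ('h'): window [3,4] length 2
  Position 5 ('g'): window [3,5] length 3
  Position 6 ('a'): window [3,6] length 4 -- new best
  Position 7 ('f'): repeat (last at 3), move window start to 4
  Position 7 ('f'): window [4,7] length 4
  Position 8 ('e'): window [4,8] length 5 -- new best
Longest substring with no repeats: "hgafe" with length 5

5


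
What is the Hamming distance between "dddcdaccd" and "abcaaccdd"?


Comparing "dddcdaccd" and "abcaaccdd" position by position:
  Position 0: 'd' vs 'a' => differ
  Position 1: 'd' vs 'b' => differ
  Position 2: 'd' vs 'c' => differ
  Position 3: 'c' vs 'a' => differ
  Position 4: 'd' vs 'a' => differ
  Position 5: 'a' vs 'c' => differ
  Position 6: 'c' vs 'c' => same
  Position 7: 'c' vs 'd' => differ
  Position 8: 'd' vs 'd' => same
Total differences (Hamming distance): 7

7


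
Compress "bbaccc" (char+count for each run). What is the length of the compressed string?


Input: bbaccc
Runs:
  'b' x 2 => "b2"
  'a' x 1 => "a1"
  'c' x 3 => "c3"
Compressed: "b2a1c3"
Compressed length: 6

6


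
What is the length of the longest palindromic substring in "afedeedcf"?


Input: "afedeedcf"
Checking substrings for palindromes:
  [3:7] "deed" (len 4) => palindrome
  [2:5] "ede" (len 3) => palindrome
  [4:6] "ee" (len 2) => palindrome
Longest palindromic substring: "deed" with length 4

4


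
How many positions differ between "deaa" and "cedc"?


Comparing "deaa" and "cedc" position by position:
  Position 0: 'd' vs 'c' => DIFFER
  Position 1: 'e' vs 'e' => same
  Position 2: 'a' vs 'd' => DIFFER
  Position 3: 'a' vs 'c' => DIFFER
Positions that differ: 3

3


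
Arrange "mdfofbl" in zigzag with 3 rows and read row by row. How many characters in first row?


Zigzag "mdfofbl" into 3 rows:
Placing characters:
  'm' => row 0
  'd' => row 1
  'f' => row 2
  'o' => row 1
  'f' => row 0
  'b' => row 1
  'l' => row 2
Rows:
  Row 0: "mf"
  Row 1: "dob"
  Row 2: "fl"
First row length: 2

2


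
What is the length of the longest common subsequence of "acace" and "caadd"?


LCS of "acace" and "caadd"
DP table:
           c    a    a    d    d
      0    0    0    0    0    0
  a   0    0    1    1    1    1
  c   0    1    1    1    1    1
  a   0    1    2    2    2    2
  c   0    1    2    2    2    2
  e   0    1    2    2    2    2
LCS length = dp[5][5] = 2

2


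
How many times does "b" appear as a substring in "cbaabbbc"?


Searching for "b" in "cbaabbbc"
Scanning each position:
  Position 0: "c" => no
  Position 1: "b" => MATCH
  Position 2: "a" => no
  Position 3: "a" => no
  Position 4: "b" => MATCH
  Position 5: "b" => MATCH
  Position 6: "b" => MATCH
  Position 7: "c" => no
Total occurrences: 4

4


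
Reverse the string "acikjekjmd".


Input: acikjekjmd
Reading characters right to left:
  Position 9: 'd'
  Position 8: 'm'
  Position 7: 'j'
  Position 6: 'k'
  Position 5: 'e'
  Position 4: 'j'
  Position 3: 'k'
  Position 2: 'i'
  Position 1: 'c'
  Position 0: 'a'
Reversed: dmjkejkica

dmjkejkica


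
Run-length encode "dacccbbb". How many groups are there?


Input: dacccbbb
Scanning for consecutive runs:
  Group 1: 'd' x 1 (positions 0-0)
  Group 2: 'a' x 1 (positions 1-1)
  Group 3: 'c' x 3 (positions 2-4)
  Group 4: 'b' x 3 (positions 5-7)
Total groups: 4

4


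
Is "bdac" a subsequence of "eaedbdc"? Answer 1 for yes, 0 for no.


Check if "bdac" is a subsequence of "eaedbdc"
Greedy scan:
  Position 0 ('e'): no match needed
  Position 1 ('a'): no match needed
  Position 2 ('e'): no match needed
  Position 3 ('d'): no match needed
  Position 4 ('b'): matches sub[0] = 'b'
  Position 5 ('d'): matches sub[1] = 'd'
  Position 6 ('c'): no match needed
Only matched 2/4 characters => not a subsequence

0


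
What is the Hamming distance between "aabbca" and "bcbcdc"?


Comparing "aabbca" and "bcbcdc" position by position:
  Position 0: 'a' vs 'b' => differ
  Position 1: 'a' vs 'c' => differ
  Position 2: 'b' vs 'b' => same
  Position 3: 'b' vs 'c' => differ
  Position 4: 'c' vs 'd' => differ
  Position 5: 'a' vs 'c' => differ
Total differences (Hamming distance): 5

5


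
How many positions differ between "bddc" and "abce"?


Comparing "bddc" and "abce" position by position:
  Position 0: 'b' vs 'a' => DIFFER
  Position 1: 'd' vs 'b' => DIFFER
  Position 2: 'd' vs 'c' => DIFFER
  Position 3: 'c' vs 'e' => DIFFER
Positions that differ: 4

4


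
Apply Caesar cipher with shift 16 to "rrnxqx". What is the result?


Caesar cipher: shift "rrnxqx" by 16
  'r' (pos 17) + 16 = pos 7 = 'h'
  'r' (pos 17) + 16 = pos 7 = 'h'
  'n' (pos 13) + 16 = pos 3 = 'd'
  'x' (pos 23) + 16 = pos 13 = 'n'
  'q' (pos 16) + 16 = pos 6 = 'g'
  'x' (pos 23) + 16 = pos 13 = 'n'
Result: hhdngn

hhdngn


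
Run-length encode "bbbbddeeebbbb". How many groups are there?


Input: bbbbddeeebbbb
Scanning for consecutive runs:
  Group 1: 'b' x 4 (positions 0-3)
  Group 2: 'd' x 2 (positions 4-5)
  Group 3: 'e' x 3 (positions 6-8)
  Group 4: 'b' x 4 (positions 9-12)
Total groups: 4

4


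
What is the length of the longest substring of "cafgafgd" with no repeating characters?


Input: "cafgafgd"
Sliding window (track last position of each char):
  Position 0 ('c'): window [0,0] length 1 -- new best
  Position 1 ('a'): window [0,1] length 2 -- new best
  Position 2 ('f'): window [0,2] length 3 -- new best
  Position 3 ('g'): window [0,3] length 4 -- new best
  Position 4 ('a'): repeat (last at 1), move window start to 2
  Position 4 ('a'): window [2,4] length 3
  Position 5 ('f'): repeat (last at 2), move window start to 3
  Position 5 ('f'): window [3,5] length 3
  Position 6 ('g'): repeat (last at 3), move window start to 4
  Position 6 ('g'): window [4,6] length 3
  Position 7 ('d'): window [4,7] length 4
Longest substring with no repeats: "cafg" with length 4

4
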